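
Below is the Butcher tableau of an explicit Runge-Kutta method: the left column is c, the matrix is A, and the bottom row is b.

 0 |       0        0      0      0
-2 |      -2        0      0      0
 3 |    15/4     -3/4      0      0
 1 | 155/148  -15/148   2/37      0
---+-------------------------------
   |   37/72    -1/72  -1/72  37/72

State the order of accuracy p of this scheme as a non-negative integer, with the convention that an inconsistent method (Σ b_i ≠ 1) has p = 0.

4

b = (37/72, -1/72, -1/72, 37/72)
c = (0, -2, 3, 1)
Ac = (0, 0, 3/2, 27/74)
Σ b_i: 37/72·1 + (-1/72)·1 + (-1/72)·1 + 37/72·1 = 1 ✓
b·c: (-1/72)·(-2) + (-1/72)·3 + 37/72·1 = 1/2 ✓
b·c²: (-1/72)·4 + (-1/72)·9 + 37/72·1 = 1/3 ✓
b·Ac: (-1/72)·3/2 + 37/72·27/74 = 1/6 ✓
b·c³: (-1/72)·(-8) + (-1/72)·27 + 37/72·1 = 1/4 ✓
b·(c∘Ac): (-1/72)·9/2 + 37/72·27/74 = 1/8 ✓
b·Ac²: (-1/72)·(-3) + 37/72·3/37 = 1/12 ✓
b·A²c: 37/72·3/37 = 1/24 ✓; 4 stages ⇒ order 4.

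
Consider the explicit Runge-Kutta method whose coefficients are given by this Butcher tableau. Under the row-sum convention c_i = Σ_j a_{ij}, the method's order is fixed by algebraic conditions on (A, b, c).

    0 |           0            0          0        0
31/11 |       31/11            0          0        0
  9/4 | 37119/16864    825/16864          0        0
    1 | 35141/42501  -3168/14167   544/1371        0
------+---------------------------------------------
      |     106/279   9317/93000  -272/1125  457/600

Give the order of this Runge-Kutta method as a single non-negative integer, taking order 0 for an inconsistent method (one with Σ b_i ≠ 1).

b = (106/279, 9317/93000, -272/1125, 457/600)
c = (0, 31/11, 9/4, 1)
Ac = (0, 0, 75/544, 120/457)
Σ b_i: 106/279·1 + 9317/93000·1 + (-272/1125)·1 + 457/600·1 = 1 ✓
b·c: 9317/93000·31/11 + (-272/1125)·9/4 + 457/600·1 = 1/2 ✓
b·c²: 9317/93000·961/121 + (-272/1125)·81/16 + 457/600·1 = 1/3 ✓
b·Ac: (-272/1125)·75/544 + 457/600·120/457 = 1/6 ✓
b·c³: 9317/93000·29791/1331 + (-272/1125)·729/64 + 457/600·1 = 1/4 ✓
b·(c∘Ac): (-272/1125)·675/2176 + 457/600·120/457 = 1/8 ✓
b·Ac²: (-272/1125)·2325/5984 + 457/600·1170/5027 = 1/12 ✓
b·A²c: 457/600·25/457 = 1/24 ✓; 4 stages ⇒ order 4.

4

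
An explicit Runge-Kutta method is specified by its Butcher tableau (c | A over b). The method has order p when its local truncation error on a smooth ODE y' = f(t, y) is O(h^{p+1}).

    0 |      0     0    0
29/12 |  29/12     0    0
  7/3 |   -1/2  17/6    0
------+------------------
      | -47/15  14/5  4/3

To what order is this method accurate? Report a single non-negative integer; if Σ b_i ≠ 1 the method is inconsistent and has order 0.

b = (-47/15, 14/5, 4/3)
c = (0, 29/12, 7/3)
Ac = (0, 0, 493/72)
Σ b_i: (-47/15)·1 + 14/5·1 + 4/3·1 = 1 ✓
b·c: 14/5·29/12 + 4/3·7/3 = 889/90 ≠ 1/2 ⇒ order 1.

1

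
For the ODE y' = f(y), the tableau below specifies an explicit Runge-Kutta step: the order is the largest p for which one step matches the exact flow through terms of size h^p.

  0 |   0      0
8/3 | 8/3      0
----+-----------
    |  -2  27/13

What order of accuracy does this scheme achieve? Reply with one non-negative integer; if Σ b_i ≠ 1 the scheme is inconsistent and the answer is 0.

b = (-2, 27/13)
c = (0, 8/3)
Σ b_i: (-2)·1 + 27/13·1 = 1/13 ≠ 1 ⇒ order 0.

0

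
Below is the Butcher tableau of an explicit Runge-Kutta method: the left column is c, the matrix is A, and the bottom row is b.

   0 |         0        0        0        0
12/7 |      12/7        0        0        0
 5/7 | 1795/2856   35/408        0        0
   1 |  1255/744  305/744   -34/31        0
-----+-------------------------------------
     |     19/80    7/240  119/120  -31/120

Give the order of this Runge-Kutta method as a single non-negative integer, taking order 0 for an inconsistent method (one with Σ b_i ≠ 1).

b = (19/80, 7/240, 119/120, -31/120)
c = (0, 12/7, 5/7, 1)
Ac = (0, 0, 5/34, -5/62)
Σ b_i: 19/80·1 + 7/240·1 + 119/120·1 + (-31/120)·1 = 1 ✓
b·c: 7/240·12/7 + 119/120·5/7 + (-31/120)·1 = 1/2 ✓
b·c²: 7/240·144/49 + 119/120·25/49 + (-31/120)·1 = 1/3 ✓
b·Ac: 119/120·5/34 + (-31/120)·(-5/62) = 1/6 ✓
b·c³: 7/240·1728/343 + 119/120·125/343 + (-31/120)·1 = 1/4 ✓
b·(c∘Ac): 119/120·25/238 + (-31/120)·(-5/62) = 1/8 ✓
b·Ac²: 119/120·30/119 + (-31/120)·20/31 = 1/12 ✓
b·A²c: (-31/120)·(-5/31) = 1/24 ✓; 4 stages ⇒ order 4.

4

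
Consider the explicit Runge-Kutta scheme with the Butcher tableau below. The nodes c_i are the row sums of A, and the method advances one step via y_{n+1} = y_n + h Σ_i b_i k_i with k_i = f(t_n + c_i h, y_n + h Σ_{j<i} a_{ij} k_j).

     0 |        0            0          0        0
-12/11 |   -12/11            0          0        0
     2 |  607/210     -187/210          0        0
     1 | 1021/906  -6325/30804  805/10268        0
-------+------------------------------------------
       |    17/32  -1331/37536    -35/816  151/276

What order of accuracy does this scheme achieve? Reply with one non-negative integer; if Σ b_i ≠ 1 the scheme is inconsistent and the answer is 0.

4

b = (17/32, -1331/37536, -35/816, 151/276)
c = (0, -12/11, 2, 1)
Ac = (0, 0, 34/35, 115/302)
Σ b_i: 17/32·1 + (-1331/37536)·1 + (-35/816)·1 + 151/276·1 = 1 ✓
b·c: (-1331/37536)·(-12/11) + (-35/816)·2 + 151/276·1 = 1/2 ✓
b·c²: (-1331/37536)·144/121 + (-35/816)·4 + 151/276·1 = 1/3 ✓
b·Ac: (-35/816)·34/35 + 151/276·115/302 = 1/6 ✓
b·c³: (-1331/37536)·(-1728/1331) + (-35/816)·8 + 151/276·1 = 1/4 ✓
b·(c∘Ac): (-35/816)·68/35 + 151/276·115/302 = 1/8 ✓
b·Ac²: (-35/816)·(-408/385) + 151/276·115/1661 = 1/12 ✓
b·A²c: 151/276·23/302 = 1/24 ✓; 4 stages ⇒ order 4.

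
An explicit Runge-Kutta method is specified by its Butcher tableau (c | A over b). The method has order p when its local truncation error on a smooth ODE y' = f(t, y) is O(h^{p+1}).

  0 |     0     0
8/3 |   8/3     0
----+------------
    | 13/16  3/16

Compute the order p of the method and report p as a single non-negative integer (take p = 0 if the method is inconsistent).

b = (13/16, 3/16)
c = (0, 8/3)
Σ b_i: 13/16·1 + 3/16·1 = 1 ✓
b·c: 3/16·8/3 = 1/2 ✓; 2 stages ⇒ order 2.

2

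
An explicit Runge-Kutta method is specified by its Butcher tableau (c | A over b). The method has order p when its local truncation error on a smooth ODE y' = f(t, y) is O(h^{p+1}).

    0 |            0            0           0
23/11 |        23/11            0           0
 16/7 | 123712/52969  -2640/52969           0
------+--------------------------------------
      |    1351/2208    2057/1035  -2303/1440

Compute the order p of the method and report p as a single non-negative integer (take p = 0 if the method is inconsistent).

b = (1351/2208, 2057/1035, -2303/1440)
c = (0, 23/11, 16/7)
Ac = (0, 0, -240/2303)
Σ b_i: 1351/2208·1 + 2057/1035·1 + (-2303/1440)·1 = 1 ✓
b·c: 2057/1035·23/11 + (-2303/1440)·16/7 = 1/2 ✓
b·c²: 2057/1035·529/121 + (-2303/1440)·256/49 = 1/3 ✓
b·Ac: (-2303/1440)·(-240/2303) = 1/6 ✓; 3 stages ⇒ order 3.

3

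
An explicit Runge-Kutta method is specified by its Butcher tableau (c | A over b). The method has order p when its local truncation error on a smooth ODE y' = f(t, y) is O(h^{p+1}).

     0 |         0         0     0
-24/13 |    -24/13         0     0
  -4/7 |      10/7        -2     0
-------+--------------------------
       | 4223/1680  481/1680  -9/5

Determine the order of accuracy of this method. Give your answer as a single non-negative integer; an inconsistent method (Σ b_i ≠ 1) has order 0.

b = (4223/1680, 481/1680, -9/5)
c = (0, -24/13, -4/7)
Ac = (0, 0, 48/13)
Σ b_i: 4223/1680·1 + 481/1680·1 + (-9/5)·1 = 1 ✓
b·c: 481/1680·(-24/13) + (-9/5)·(-4/7) = 1/2 ✓
b·c²: 481/1680·576/169 + (-9/5)·16/49 = 1236/3185 ≠ 1/3 ⇒ order 2.
b·Ac: (-9/5)·48/13 = -432/65 ≠ 1/6

2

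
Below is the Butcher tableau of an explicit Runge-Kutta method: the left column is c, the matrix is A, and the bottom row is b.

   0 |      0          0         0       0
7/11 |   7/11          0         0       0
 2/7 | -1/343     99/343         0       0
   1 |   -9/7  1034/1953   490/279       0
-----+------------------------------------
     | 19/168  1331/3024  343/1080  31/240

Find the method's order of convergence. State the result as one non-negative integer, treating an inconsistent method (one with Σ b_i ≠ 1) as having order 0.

4

b = (19/168, 1331/3024, 343/1080, 31/240)
c = (0, 7/11, 2/7, 1)
Ac = (0, 0, 9/49, 26/31)
Σ b_i: 19/168·1 + 1331/3024·1 + 343/1080·1 + 31/240·1 = 1 ✓
b·c: 1331/3024·7/11 + 343/1080·2/7 + 31/240·1 = 1/2 ✓
b·c²: 1331/3024·49/121 + 343/1080·4/49 + 31/240·1 = 1/3 ✓
b·Ac: 343/1080·9/49 + 31/240·26/31 = 1/6 ✓
b·c³: 1331/3024·343/1331 + 343/1080·8/343 + 31/240·1 = 1/4 ✓
b·(c∘Ac): 343/1080·18/343 + 31/240·26/31 = 1/8 ✓
b·Ac²: 343/1080·9/77 + 31/240·122/341 = 1/12 ✓
b·A²c: 31/240·10/31 = 1/24 ✓; 4 stages ⇒ order 4.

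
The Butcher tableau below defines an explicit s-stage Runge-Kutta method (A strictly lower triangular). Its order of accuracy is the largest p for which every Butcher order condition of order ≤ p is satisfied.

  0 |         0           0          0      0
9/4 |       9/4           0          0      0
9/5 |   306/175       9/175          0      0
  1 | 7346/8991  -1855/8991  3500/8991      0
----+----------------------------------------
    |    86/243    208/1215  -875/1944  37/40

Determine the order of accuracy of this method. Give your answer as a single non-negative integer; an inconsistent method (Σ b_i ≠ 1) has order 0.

4

b = (86/243, 208/1215, -875/1944, 37/40)
c = (0, 9/4, 9/5, 1)
Ac = (0, 0, 81/700, 35/148)
Σ b_i: 86/243·1 + 208/1215·1 + (-875/1944)·1 + 37/40·1 = 1 ✓
b·c: 208/1215·9/4 + (-875/1944)·9/5 + 37/40·1 = 1/2 ✓
b·c²: 208/1215·81/16 + (-875/1944)·81/25 + 37/40·1 = 1/3 ✓
b·Ac: (-875/1944)·81/700 + 37/40·35/148 = 1/6 ✓
b·c³: 208/1215·729/64 + (-875/1944)·729/125 + 37/40·1 = 1/4 ✓
b·(c∘Ac): (-875/1944)·729/3500 + 37/40·35/148 = 1/8 ✓
b·Ac²: (-875/1944)·729/2800 + 37/40·385/1776 = 1/12 ✓
b·A²c: 37/40·5/111 = 1/24 ✓; 4 stages ⇒ order 4.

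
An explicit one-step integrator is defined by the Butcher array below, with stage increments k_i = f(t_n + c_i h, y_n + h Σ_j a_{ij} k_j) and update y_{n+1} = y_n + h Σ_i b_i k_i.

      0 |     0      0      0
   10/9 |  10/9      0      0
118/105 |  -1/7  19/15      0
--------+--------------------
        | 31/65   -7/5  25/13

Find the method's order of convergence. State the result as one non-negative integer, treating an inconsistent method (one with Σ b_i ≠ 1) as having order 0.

1

b = (31/65, -7/5, 25/13)
c = (0, 10/9, 118/105)
Ac = (0, 0, 38/27)
Σ b_i: 31/65·1 + (-7/5)·1 + 25/13·1 = 1 ✓
b·c: (-7/5)·10/9 + 25/13·118/105 = 496/819 ≠ 1/2 ⇒ order 1.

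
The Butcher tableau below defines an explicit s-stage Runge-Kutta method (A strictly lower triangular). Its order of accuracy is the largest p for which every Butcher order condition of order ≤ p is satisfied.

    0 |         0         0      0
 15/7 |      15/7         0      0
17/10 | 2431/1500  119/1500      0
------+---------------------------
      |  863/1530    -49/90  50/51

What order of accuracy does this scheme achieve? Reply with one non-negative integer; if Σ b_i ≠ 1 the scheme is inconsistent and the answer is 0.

3

b = (863/1530, -49/90, 50/51)
c = (0, 15/7, 17/10)
Ac = (0, 0, 17/100)
Σ b_i: 863/1530·1 + (-49/90)·1 + 50/51·1 = 1 ✓
b·c: (-49/90)·15/7 + 50/51·17/10 = 1/2 ✓
b·c²: (-49/90)·225/49 + 50/51·289/100 = 1/3 ✓
b·Ac: 50/51·17/100 = 1/6 ✓; 3 stages ⇒ order 3.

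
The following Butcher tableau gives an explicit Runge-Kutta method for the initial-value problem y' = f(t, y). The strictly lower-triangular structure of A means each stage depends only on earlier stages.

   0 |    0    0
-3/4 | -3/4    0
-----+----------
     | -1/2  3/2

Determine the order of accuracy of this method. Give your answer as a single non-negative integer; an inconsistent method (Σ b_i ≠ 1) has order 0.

b = (-1/2, 3/2)
c = (0, -3/4)
Σ b_i: (-1/2)·1 + 3/2·1 = 1 ✓
b·c: 3/2·(-3/4) = -9/8 ≠ 1/2 ⇒ order 1.

1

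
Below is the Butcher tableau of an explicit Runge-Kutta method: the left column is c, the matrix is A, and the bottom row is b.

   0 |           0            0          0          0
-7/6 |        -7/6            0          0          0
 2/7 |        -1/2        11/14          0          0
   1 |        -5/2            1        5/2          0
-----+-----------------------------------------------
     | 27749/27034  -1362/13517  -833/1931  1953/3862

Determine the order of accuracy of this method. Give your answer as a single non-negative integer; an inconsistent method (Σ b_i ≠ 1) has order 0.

b = (27749/27034, -1362/13517, -833/1931, 1953/3862)
c = (0, -7/6, 2/7, 1)
Ac = (0, 0, -11/12, -19/42)
Σ b_i: 27749/27034·1 + (-1362/13517)·1 + (-833/1931)·1 + 1953/3862·1 = 1 ✓
b·c: (-1362/13517)·(-7/6) + (-833/1931)·2/7 + 1953/3862·1 = 1/2 ✓
b·c²: (-1362/13517)·49/36 + (-833/1931)·4/49 + 1953/3862·1 = 1/3 ✓
b·Ac: (-833/1931)·(-11/12) + 1953/3862·(-19/42) = 1/6 ✓
b·c³: (-1362/13517)·(-343/216) + (-833/1931)·8/343 + 1953/3862·1 = 319043/486612 ≠ 1/4 ⇒ order 3.
b·(c∘Ac): (-833/1931)·(-11/42) + 1953/3862·(-19/42) = -2683/23172 ≠ 1/8
b·Ac²: (-833/1931)·77/72 + 1953/3862·2761/1764 = 80333/243306 ≠ 1/12
b·A²c: 1953/3862·(-55/24) = -35805/30896 ≠ 1/24

3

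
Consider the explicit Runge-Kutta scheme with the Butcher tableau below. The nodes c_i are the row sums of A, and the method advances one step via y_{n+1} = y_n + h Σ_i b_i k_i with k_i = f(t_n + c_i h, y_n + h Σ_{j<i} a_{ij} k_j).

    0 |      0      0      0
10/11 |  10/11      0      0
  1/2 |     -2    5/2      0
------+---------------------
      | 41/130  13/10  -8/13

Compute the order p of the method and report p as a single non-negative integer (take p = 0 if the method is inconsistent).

1

b = (41/130, 13/10, -8/13)
c = (0, 10/11, 1/2)
Ac = (0, 0, 25/11)
Σ b_i: 41/130·1 + 13/10·1 + (-8/13)·1 = 1 ✓
b·c: 13/10·10/11 + (-8/13)·1/2 = 125/143 ≠ 1/2 ⇒ order 1.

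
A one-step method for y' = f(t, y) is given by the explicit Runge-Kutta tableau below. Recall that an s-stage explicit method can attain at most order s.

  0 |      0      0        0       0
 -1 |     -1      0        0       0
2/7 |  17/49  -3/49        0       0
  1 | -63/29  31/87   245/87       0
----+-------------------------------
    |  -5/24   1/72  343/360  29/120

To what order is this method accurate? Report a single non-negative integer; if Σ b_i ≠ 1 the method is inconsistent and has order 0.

4

b = (-5/24, 1/72, 343/360, 29/120)
c = (0, -1, 2/7, 1)
Ac = (0, 0, 3/49, 13/29)
Σ b_i: (-5/24)·1 + 1/72·1 + 343/360·1 + 29/120·1 = 1 ✓
b·c: 1/72·(-1) + 343/360·2/7 + 29/120·1 = 1/2 ✓
b·c²: 1/72·1 + 343/360·4/49 + 29/120·1 = 1/3 ✓
b·Ac: 343/360·3/49 + 29/120·13/29 = 1/6 ✓
b·c³: 1/72·(-1) + 343/360·8/343 + 29/120·1 = 1/4 ✓
b·(c∘Ac): 343/360·6/343 + 29/120·13/29 = 1/8 ✓
b·Ac²: 343/360·(-3/49) + 29/120·17/29 = 1/12 ✓
b·A²c: 29/120·5/29 = 1/24 ✓; 4 stages ⇒ order 4.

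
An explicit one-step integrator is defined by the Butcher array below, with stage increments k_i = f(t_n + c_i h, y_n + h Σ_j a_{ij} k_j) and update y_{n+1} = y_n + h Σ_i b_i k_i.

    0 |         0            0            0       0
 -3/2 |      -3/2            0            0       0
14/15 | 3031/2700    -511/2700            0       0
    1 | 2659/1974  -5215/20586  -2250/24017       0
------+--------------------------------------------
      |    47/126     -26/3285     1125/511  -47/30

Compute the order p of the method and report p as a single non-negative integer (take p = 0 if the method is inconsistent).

b = (47/126, -26/3285, 1125/511, -47/30)
c = (0, -3/2, 14/15, 1)
Ac = (0, 0, 511/1800, 55/188)
Σ b_i: 47/126·1 + (-26/3285)·1 + 1125/511·1 + (-47/30)·1 = 1 ✓
b·c: (-26/3285)·(-3/2) + 1125/511·14/15 + (-47/30)·1 = 1/2 ✓
b·c²: (-26/3285)·9/4 + 1125/511·196/225 + (-47/30)·1 = 1/3 ✓
b·Ac: 1125/511·511/1800 + (-47/30)·55/188 = 1/6 ✓
b·c³: (-26/3285)·(-27/8) + 1125/511·2744/3375 + (-47/30)·1 = 1/4 ✓
b·(c∘Ac): 1125/511·3577/13500 + (-47/30)·55/188 = 1/8 ✓
b·Ac²: 1125/511·(-511/1200) + (-47/30)·(-245/376) = 1/12 ✓
b·A²c: (-47/30)·(-5/188) = 1/24 ✓; 4 stages ⇒ order 4.

4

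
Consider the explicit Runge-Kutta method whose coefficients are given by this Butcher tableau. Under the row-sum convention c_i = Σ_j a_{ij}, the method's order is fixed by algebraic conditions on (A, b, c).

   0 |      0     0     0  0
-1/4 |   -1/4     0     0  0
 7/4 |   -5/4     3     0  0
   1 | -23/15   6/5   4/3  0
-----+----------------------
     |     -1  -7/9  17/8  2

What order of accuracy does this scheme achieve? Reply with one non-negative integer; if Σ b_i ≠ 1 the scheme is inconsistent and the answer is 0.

0

b = (-1, -7/9, 17/8, 2)
c = (0, -1/4, 7/4, 1)
Ac = (0, 0, -3/4, 61/30)
Σ b_i: (-1)·1 + (-7/9)·1 + 17/8·1 + 2·1 = 169/72 ≠ 1 ⇒ order 0.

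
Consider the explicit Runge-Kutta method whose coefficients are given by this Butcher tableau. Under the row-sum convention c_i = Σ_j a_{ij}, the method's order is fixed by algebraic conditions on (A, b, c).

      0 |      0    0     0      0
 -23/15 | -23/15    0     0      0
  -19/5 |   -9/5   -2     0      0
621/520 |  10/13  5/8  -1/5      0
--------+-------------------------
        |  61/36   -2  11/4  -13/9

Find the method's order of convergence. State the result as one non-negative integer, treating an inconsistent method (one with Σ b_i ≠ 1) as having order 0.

1

b = (61/36, -2, 11/4, -13/9)
c = (0, -23/15, -19/5, 621/520)
Ac = (0, 0, 46/15, -119/600)
Σ b_i: 61/36·1 + (-2)·1 + 11/4·1 + (-13/9)·1 = 1 ✓
b·c: (-2)·(-23/15) + 11/4·(-19/5) + (-13/9)·621/520 = -1093/120 ≠ 1/2 ⇒ order 1.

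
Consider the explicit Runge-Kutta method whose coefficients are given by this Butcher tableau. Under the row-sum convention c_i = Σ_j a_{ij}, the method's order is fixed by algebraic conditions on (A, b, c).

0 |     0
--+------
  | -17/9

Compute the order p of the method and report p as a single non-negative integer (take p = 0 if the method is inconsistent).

b = (-17/9)
c = (0)
Σ b_i: (-17/9)·1 = -17/9 ≠ 1 ⇒ order 0.

0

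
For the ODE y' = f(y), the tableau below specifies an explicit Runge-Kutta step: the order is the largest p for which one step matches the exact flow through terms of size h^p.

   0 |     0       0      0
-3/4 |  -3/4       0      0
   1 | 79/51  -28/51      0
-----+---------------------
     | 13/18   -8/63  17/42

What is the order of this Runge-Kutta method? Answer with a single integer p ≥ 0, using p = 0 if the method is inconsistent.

3

b = (13/18, -8/63, 17/42)
c = (0, -3/4, 1)
Ac = (0, 0, 7/17)
Σ b_i: 13/18·1 + (-8/63)·1 + 17/42·1 = 1 ✓
b·c: (-8/63)·(-3/4) + 17/42·1 = 1/2 ✓
b·c²: (-8/63)·9/16 + 17/42·1 = 1/3 ✓
b·Ac: 17/42·7/17 = 1/6 ✓; 3 stages ⇒ order 3.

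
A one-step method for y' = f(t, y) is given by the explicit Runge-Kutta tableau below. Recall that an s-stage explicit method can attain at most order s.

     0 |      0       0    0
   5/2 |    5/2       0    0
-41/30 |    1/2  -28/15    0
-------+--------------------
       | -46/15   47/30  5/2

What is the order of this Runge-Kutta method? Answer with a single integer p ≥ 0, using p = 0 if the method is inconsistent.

b = (-46/15, 47/30, 5/2)
c = (0, 5/2, -41/30)
Ac = (0, 0, -14/3)
Σ b_i: (-46/15)·1 + 47/30·1 + 5/2·1 = 1 ✓
b·c: 47/30·5/2 + 5/2·(-41/30) = 1/2 ✓
b·c²: 47/30·25/4 + 5/2·1681/900 = 2603/180 ≠ 1/3 ⇒ order 2.
b·Ac: 5/2·(-14/3) = -35/3 ≠ 1/6

2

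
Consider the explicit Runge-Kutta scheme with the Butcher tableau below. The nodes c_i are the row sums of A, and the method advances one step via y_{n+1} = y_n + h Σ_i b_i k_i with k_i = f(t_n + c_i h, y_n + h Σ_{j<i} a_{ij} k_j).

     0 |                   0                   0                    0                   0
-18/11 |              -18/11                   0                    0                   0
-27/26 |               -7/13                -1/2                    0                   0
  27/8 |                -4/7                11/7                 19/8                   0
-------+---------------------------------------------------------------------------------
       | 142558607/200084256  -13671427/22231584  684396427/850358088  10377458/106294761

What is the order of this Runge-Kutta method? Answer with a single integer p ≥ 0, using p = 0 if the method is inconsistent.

b = (142558607/200084256, -13671427/22231584, 684396427/850358088, 10377458/106294761)
c = (0, -18/11, -27/26, 27/8)
Ac = (0, 0, 9/11, -7335/1456)
Σ b_i: 142558607/200084256·1 + (-13671427/22231584)·1 + 684396427/850358088·1 + 10377458/106294761·1 = 1 ✓
b·c: (-13671427/22231584)·(-18/11) + 684396427/850358088·(-27/26) + 10377458/106294761·27/8 = 1/2 ✓
b·c²: (-13671427/22231584)·324/121 + 684396427/850358088·729/676 + 10377458/106294761·729/64 = 1/3 ✓
b·Ac: 684396427/850358088·9/11 + 10377458/106294761·(-7335/1456) = 1/6 ✓
b·c³: (-13671427/22231584)·(-5832/1331) + 684396427/850358088·(-19683/17576) + 10377458/106294761·19683/512 = 193499689/34887424 ≠ 1/4 ⇒ order 3.
b·(c∘Ac): 684396427/850358088·(-243/286) + 10377458/106294761·(-198045/11648) = -3859673/1646784 ≠ 1/8
b·Ac²: 684396427/850358088·(-162/121) + 10377458/106294761·2818719/416416 = -417041461/1000832976 ≠ 1/12
b·A²c: 10377458/106294761·171/88 = 98585851/519663276 ≠ 1/24

3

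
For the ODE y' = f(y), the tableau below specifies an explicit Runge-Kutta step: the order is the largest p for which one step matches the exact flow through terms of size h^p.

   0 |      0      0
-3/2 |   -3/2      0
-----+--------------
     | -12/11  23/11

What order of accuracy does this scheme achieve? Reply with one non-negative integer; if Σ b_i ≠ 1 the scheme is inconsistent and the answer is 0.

b = (-12/11, 23/11)
c = (0, -3/2)
Σ b_i: (-12/11)·1 + 23/11·1 = 1 ✓
b·c: 23/11·(-3/2) = -69/22 ≠ 1/2 ⇒ order 1.

1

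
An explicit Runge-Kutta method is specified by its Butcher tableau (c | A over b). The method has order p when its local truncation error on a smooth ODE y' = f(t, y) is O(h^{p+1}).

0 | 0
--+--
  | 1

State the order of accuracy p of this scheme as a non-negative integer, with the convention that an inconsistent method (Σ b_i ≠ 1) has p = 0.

1

b = (1)
c = (0)
Σ b_i: 1·1 = 1 ✓; 1 stage ⇒ order 1.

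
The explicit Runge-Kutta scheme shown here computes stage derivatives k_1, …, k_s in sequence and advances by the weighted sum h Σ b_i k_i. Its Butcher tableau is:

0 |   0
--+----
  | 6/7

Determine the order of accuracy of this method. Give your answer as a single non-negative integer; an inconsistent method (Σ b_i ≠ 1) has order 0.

b = (6/7)
c = (0)
Σ b_i: 6/7·1 = 6/7 ≠ 1 ⇒ order 0.

0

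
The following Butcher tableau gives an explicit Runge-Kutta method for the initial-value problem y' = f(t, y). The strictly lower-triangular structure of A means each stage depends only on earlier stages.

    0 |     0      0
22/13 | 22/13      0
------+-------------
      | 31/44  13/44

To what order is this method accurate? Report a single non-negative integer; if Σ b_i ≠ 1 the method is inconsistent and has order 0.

b = (31/44, 13/44)
c = (0, 22/13)
Σ b_i: 31/44·1 + 13/44·1 = 1 ✓
b·c: 13/44·22/13 = 1/2 ✓; 2 stages ⇒ order 2.

2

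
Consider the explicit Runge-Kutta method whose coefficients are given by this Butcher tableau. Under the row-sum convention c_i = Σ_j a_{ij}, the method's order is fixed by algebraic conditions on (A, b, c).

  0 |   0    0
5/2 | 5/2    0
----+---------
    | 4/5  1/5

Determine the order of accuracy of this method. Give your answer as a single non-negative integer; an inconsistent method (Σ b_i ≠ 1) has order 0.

2

b = (4/5, 1/5)
c = (0, 5/2)
Σ b_i: 4/5·1 + 1/5·1 = 1 ✓
b·c: 1/5·5/2 = 1/2 ✓; 2 stages ⇒ order 2.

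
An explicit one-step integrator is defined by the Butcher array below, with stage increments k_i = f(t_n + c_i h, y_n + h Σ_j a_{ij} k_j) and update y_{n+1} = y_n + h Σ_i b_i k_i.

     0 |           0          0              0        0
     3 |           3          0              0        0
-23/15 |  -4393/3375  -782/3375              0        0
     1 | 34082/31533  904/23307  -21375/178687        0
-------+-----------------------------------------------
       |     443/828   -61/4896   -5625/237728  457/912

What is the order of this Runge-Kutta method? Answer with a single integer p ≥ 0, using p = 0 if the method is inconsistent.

b = (443/828, -61/4896, -5625/237728, 457/912)
c = (0, 3, -23/15, 1)
Ac = (0, 0, -782/1125, 137/457)
Σ b_i: 443/828·1 + (-61/4896)·1 + (-5625/237728)·1 + 457/912·1 = 1 ✓
b·c: (-61/4896)·3 + (-5625/237728)·(-23/15) + 457/912·1 = 1/2 ✓
b·c²: (-61/4896)·9 + (-5625/237728)·529/225 + 457/912·1 = 1/3 ✓
b·Ac: (-5625/237728)·(-782/1125) + 457/912·137/457 = 1/6 ✓
b·c³: (-61/4896)·27 + (-5625/237728)·(-12167/3375) + 457/912·1 = 1/4 ✓
b·(c∘Ac): (-5625/237728)·17986/16875 + 457/912·137/457 = 1/8 ✓
b·Ac²: (-5625/237728)·(-782/375) + 457/912·31/457 = 1/12 ✓
b·A²c: 457/912·38/457 = 1/24 ✓; 4 stages ⇒ order 4.

4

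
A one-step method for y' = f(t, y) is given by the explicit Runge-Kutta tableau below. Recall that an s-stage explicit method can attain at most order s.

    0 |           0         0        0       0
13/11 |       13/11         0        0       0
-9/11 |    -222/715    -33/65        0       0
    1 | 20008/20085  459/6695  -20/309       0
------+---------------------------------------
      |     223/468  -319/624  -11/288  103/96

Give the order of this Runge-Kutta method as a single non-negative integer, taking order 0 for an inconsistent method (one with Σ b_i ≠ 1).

b = (223/468, -319/624, -11/288, 103/96)
c = (0, 13/11, -9/11, 1)
Ac = (0, 0, -3/5, 69/515)
Σ b_i: 223/468·1 + (-319/624)·1 + (-11/288)·1 + 103/96·1 = 1 ✓
b·c: (-319/624)·13/11 + (-11/288)·(-9/11) + 103/96·1 = 1/2 ✓
b·c²: (-319/624)·169/121 + (-11/288)·81/121 + 103/96·1 = 1/3 ✓
b·Ac: (-11/288)·(-3/5) + 103/96·69/515 = 1/6 ✓
b·c³: (-319/624)·2197/1331 + (-11/288)·(-729/1331) + 103/96·1 = 1/4 ✓
b·(c∘Ac): (-11/288)·27/55 + 103/96·69/515 = 1/8 ✓
b·Ac²: (-11/288)·(-39/55) + 103/96·27/515 = 1/12 ✓
b·A²c: 103/96·4/103 = 1/24 ✓; 4 stages ⇒ order 4.

4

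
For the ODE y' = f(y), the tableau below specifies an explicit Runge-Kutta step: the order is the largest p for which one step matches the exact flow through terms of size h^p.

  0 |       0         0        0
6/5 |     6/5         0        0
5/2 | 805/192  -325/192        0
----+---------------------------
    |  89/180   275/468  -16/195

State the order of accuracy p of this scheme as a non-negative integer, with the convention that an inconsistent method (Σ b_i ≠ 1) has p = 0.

3

b = (89/180, 275/468, -16/195)
c = (0, 6/5, 5/2)
Ac = (0, 0, -65/32)
Σ b_i: 89/180·1 + 275/468·1 + (-16/195)·1 = 1 ✓
b·c: 275/468·6/5 + (-16/195)·5/2 = 1/2 ✓
b·c²: 275/468·36/25 + (-16/195)·25/4 = 1/3 ✓
b·Ac: (-16/195)·(-65/32) = 1/6 ✓; 3 stages ⇒ order 3.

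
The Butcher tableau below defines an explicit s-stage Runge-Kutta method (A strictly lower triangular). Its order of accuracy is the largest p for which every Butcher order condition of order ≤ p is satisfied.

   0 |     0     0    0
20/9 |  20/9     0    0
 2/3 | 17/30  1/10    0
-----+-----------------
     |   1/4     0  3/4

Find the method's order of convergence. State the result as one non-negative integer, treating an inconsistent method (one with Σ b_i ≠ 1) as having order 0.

3

b = (1/4, 0, 3/4)
c = (0, 20/9, 2/3)
Ac = (0, 0, 2/9)
Σ b_i: 1/4·1 + 3/4·1 = 1 ✓
b·c: 3/4·2/3 = 1/2 ✓
b·c²: 3/4·4/9 = 1/3 ✓
b·Ac: 3/4·2/9 = 1/6 ✓; 3 stages ⇒ order 3.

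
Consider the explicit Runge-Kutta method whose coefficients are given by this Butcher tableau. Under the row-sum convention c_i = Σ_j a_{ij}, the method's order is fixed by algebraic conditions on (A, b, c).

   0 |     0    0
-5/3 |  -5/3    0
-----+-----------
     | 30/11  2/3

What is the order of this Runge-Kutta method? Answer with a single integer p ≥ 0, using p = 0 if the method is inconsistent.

0

b = (30/11, 2/3)
c = (0, -5/3)
Σ b_i: 30/11·1 + 2/3·1 = 112/33 ≠ 1 ⇒ order 0.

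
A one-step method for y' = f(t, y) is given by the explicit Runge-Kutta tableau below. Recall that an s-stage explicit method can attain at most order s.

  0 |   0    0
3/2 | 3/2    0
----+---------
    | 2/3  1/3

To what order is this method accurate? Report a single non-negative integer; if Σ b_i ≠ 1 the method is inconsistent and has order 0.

2

b = (2/3, 1/3)
c = (0, 3/2)
Σ b_i: 2/3·1 + 1/3·1 = 1 ✓
b·c: 1/3·3/2 = 1/2 ✓; 2 stages ⇒ order 2.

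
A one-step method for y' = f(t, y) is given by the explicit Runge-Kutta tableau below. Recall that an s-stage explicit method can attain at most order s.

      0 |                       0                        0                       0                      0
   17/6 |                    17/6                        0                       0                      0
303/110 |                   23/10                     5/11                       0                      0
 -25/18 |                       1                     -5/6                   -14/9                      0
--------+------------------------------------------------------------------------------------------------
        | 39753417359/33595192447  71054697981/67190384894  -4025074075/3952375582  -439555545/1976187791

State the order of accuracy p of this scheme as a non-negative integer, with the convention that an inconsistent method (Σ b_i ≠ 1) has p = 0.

b = (39753417359/33595192447, 71054697981/67190384894, -4025074075/3952375582, -439555545/1976187791)
c = (0, 17/6, 303/110, -25/18)
Ac = (0, 0, 85/66, -13159/1980)
Σ b_i: 39753417359/33595192447·1 + 71054697981/67190384894·1 + (-4025074075/3952375582)·1 + (-439555545/1976187791)·1 = 1 ✓
b·c: 71054697981/67190384894·17/6 + (-4025074075/3952375582)·303/110 + (-439555545/1976187791)·(-25/18) = 1/2 ✓
b·c²: 71054697981/67190384894·289/36 + (-4025074075/3952375582)·91809/12100 + (-439555545/1976187791)·625/324 = 1/3 ✓
b·Ac: (-4025074075/3952375582)·85/66 + (-439555545/1976187791)·(-13159/1980) = 1/6 ✓
b·c³: 71054697981/67190384894·4913/216 + (-4025074075/3952375582)·27818127/1331000 + (-439555545/1976187791)·(-15625/5832) = 78996771659279/23477110957080 ≠ 1/4 ⇒ order 3.
b·(c∘Ac): (-4025074075/3952375582)·1717/484 + (-439555545/1976187791)·65795/7128 = -33590501800/5928563373 ≠ 1/8
b·Ac²: (-4025074075/3952375582)·1445/396 + (-439555545/1976187791)·(-12083081/653400) = 1553920674469/3912851826180 ≠ 1/12
b·A²c: (-439555545/1976187791)·(-595/297) = 880591075/1976187791 ≠ 1/24

3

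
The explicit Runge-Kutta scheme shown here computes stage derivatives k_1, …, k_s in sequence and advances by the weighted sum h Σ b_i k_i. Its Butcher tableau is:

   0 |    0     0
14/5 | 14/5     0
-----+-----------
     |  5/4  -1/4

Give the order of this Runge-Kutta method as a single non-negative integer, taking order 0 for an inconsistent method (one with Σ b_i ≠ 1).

1

b = (5/4, -1/4)
c = (0, 14/5)
Σ b_i: 5/4·1 + (-1/4)·1 = 1 ✓
b·c: (-1/4)·14/5 = -7/10 ≠ 1/2 ⇒ order 1.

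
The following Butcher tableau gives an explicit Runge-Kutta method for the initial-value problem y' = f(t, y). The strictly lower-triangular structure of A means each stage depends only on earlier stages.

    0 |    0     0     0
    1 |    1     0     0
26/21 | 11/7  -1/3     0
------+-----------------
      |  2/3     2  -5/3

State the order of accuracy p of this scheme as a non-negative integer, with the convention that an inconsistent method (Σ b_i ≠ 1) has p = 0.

b = (2/3, 2, -5/3)
c = (0, 1, 26/21)
Ac = (0, 0, -1/3)
Σ b_i: 2/3·1 + 2·1 + (-5/3)·1 = 1 ✓
b·c: 2·1 + (-5/3)·26/21 = -4/63 ≠ 1/2 ⇒ order 1.

1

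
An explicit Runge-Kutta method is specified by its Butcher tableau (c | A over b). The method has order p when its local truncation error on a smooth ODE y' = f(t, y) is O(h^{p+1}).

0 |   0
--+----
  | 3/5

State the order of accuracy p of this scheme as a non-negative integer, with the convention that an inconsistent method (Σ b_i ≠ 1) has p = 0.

0

b = (3/5)
c = (0)
Σ b_i: 3/5·1 = 3/5 ≠ 1 ⇒ order 0.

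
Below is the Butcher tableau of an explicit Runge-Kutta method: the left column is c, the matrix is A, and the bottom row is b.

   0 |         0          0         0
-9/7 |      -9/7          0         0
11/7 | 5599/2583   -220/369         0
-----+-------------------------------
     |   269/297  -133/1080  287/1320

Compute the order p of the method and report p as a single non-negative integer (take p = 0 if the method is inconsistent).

3

b = (269/297, -133/1080, 287/1320)
c = (0, -9/7, 11/7)
Ac = (0, 0, 220/287)
Σ b_i: 269/297·1 + (-133/1080)·1 + 287/1320·1 = 1 ✓
b·c: (-133/1080)·(-9/7) + 287/1320·11/7 = 1/2 ✓
b·c²: (-133/1080)·81/49 + 287/1320·121/49 = 1/3 ✓
b·Ac: 287/1320·220/287 = 1/6 ✓; 3 stages ⇒ order 3.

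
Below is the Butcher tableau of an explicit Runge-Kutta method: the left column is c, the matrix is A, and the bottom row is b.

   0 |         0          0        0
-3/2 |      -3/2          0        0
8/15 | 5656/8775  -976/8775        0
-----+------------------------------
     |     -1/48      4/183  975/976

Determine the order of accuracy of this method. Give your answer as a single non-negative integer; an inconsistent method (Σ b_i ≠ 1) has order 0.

3

b = (-1/48, 4/183, 975/976)
c = (0, -3/2, 8/15)
Ac = (0, 0, 488/2925)
Σ b_i: (-1/48)·1 + 4/183·1 + 975/976·1 = 1 ✓
b·c: 4/183·(-3/2) + 975/976·8/15 = 1/2 ✓
b·c²: 4/183·9/4 + 975/976·64/225 = 1/3 ✓
b·Ac: 975/976·488/2925 = 1/6 ✓; 3 stages ⇒ order 3.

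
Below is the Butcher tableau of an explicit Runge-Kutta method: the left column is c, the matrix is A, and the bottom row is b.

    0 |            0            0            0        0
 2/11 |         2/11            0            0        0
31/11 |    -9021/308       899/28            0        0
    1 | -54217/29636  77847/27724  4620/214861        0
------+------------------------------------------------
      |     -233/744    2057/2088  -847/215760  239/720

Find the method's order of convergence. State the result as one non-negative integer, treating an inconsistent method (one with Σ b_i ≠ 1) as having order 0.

b = (-233/744, 2057/2088, -847/215760, 239/720)
c = (0, 2/11, 31/11, 1)
Ac = (0, 0, 899/154, 273/478)
Σ b_i: (-233/744)·1 + 2057/2088·1 + (-847/215760)·1 + 239/720·1 = 1 ✓
b·c: 2057/2088·2/11 + (-847/215760)·31/11 + 239/720·1 = 1/2 ✓
b·c²: 2057/2088·4/121 + (-847/215760)·961/121 + 239/720·1 = 1/3 ✓
b·Ac: (-847/215760)·899/154 + 239/720·273/478 = 1/6 ✓
b·c³: 2057/2088·8/1331 + (-847/215760)·29791/1331 + 239/720·1 = 1/4 ✓
b·(c∘Ac): (-847/215760)·27869/1694 + 239/720·273/478 = 1/8 ✓
b·Ac²: (-847/215760)·899/847 + 239/720·63/239 = 1/12 ✓
b·A²c: 239/720·30/239 = 1/24 ✓; 4 stages ⇒ order 4.

4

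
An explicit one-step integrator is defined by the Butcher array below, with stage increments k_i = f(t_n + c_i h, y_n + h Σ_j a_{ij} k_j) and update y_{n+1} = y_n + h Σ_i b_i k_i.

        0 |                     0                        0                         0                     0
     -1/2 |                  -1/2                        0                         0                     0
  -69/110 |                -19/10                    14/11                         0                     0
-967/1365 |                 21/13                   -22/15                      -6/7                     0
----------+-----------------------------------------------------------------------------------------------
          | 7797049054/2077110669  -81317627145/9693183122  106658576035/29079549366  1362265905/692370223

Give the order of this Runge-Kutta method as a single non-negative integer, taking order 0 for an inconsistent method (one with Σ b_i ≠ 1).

b = (7797049054/2077110669, -81317627145/9693183122, 106658576035/29079549366, 1362265905/692370223)
c = (0, -1/2, -69/110, -967/1365)
Ac = (0, 0, -7/11, 1468/1155)
Σ b_i: 7797049054/2077110669·1 + (-81317627145/9693183122)·1 + 106658576035/29079549366·1 + 1362265905/692370223·1 = 1 ✓
b·c: (-81317627145/9693183122)·(-1/2) + 106658576035/29079549366·(-69/110) + 1362265905/692370223·(-967/1365) = 1/2 ✓
b·c²: (-81317627145/9693183122)·1/4 + 106658576035/29079549366·4761/12100 + 1362265905/692370223·935089/1863225 = 1/3 ✓
b·Ac: 106658576035/29079549366·(-7/11) + 1362265905/692370223·1468/1155 = 1/6 ✓
b·c³: (-81317627145/9693183122)·(-1/8) + 106658576035/29079549366·(-328509/1331000) + 1362265905/692370223·(-904231063/2543302125) = -693806161093919/1247512667801400 ≠ 1/4 ⇒ order 3.
b·(c∘Ac): 106658576035/29079549366·483/1210 + 1362265905/692370223·(-1419556/1576575) = -12773628649/41542213380 ≠ 1/8
b·Ac²: 106658576035/29079549366·7/22 + 1362265905/692370223·(-44717/63525) = -99605244229/456964347180 ≠ 1/12
b·A²c: 1362265905/692370223·6/11 = 743054130/692370223 ≠ 1/24

3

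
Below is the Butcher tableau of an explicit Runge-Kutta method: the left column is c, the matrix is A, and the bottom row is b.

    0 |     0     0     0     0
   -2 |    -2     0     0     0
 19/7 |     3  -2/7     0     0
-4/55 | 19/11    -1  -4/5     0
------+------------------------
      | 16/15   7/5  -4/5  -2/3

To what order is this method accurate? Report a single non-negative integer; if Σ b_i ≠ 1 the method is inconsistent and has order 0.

1

b = (16/15, 7/5, -4/5, -2/3)
c = (0, -2, 19/7, -4/55)
Ac = (0, 0, 4/7, -6/35)
Σ b_i: 16/15·1 + 7/5·1 + (-4/5)·1 + (-2/3)·1 = 1 ✓
b·c: 7/5·(-2) + (-4/5)·19/7 + (-2/3)·(-4/55) = -5686/1155 ≠ 1/2 ⇒ order 1.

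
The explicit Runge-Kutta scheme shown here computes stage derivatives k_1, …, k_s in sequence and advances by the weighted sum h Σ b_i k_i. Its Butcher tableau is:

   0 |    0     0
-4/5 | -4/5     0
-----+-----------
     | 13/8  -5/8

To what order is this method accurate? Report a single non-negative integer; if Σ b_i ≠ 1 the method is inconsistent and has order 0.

b = (13/8, -5/8)
c = (0, -4/5)
Σ b_i: 13/8·1 + (-5/8)·1 = 1 ✓
b·c: (-5/8)·(-4/5) = 1/2 ✓; 2 stages ⇒ order 2.

2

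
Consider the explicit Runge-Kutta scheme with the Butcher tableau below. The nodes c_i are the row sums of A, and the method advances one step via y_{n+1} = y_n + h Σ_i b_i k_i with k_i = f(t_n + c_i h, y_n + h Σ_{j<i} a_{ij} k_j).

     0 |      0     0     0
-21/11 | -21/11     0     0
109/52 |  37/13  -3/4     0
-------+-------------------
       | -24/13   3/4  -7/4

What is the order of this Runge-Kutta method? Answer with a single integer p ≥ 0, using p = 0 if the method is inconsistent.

b = (-24/13, 3/4, -7/4)
c = (0, -21/11, 109/52)
Ac = (0, 0, 63/44)
Σ b_i: (-24/13)·1 + 3/4·1 + (-7/4)·1 = -37/13 ≠ 1 ⇒ order 0.

0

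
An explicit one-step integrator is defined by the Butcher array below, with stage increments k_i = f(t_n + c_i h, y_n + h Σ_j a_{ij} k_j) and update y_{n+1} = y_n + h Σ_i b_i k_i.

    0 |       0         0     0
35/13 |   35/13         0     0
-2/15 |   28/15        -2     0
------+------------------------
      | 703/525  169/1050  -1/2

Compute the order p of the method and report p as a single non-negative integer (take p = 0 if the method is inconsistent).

2

b = (703/525, 169/1050, -1/2)
c = (0, 35/13, -2/15)
Ac = (0, 0, -70/13)
Σ b_i: 703/525·1 + 169/1050·1 + (-1/2)·1 = 1 ✓
b·c: 169/1050·35/13 + (-1/2)·(-2/15) = 1/2 ✓
b·c²: 169/1050·1225/169 + (-1/2)·4/225 = 521/450 ≠ 1/3 ⇒ order 2.
b·Ac: (-1/2)·(-70/13) = 35/13 ≠ 1/6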